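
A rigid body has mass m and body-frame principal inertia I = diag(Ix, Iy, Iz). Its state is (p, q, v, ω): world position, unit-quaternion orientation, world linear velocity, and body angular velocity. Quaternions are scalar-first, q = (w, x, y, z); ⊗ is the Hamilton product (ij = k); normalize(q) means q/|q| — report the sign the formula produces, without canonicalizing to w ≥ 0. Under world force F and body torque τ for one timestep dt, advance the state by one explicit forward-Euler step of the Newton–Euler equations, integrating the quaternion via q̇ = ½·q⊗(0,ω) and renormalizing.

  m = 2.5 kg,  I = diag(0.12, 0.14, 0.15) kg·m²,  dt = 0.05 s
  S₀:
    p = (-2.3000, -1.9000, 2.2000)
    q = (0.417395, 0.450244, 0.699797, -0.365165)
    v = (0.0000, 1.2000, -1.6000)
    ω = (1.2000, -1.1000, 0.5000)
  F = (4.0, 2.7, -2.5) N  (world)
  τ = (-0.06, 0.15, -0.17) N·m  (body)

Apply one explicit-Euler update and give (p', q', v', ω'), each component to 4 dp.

p' = (-2.3000, -1.8400, 2.1200)
q' = (0.4273, 0.4611, 0.6711, -0.3930)
v' = (0.0800, 1.2540, -1.6500)
ω' = (1.1773, -1.0400, 0.4521)

gyro term ω×Iω = (-0.0055, -0.0180, -0.0264)
(τ − ω×Iω)/I = (-0.4542, 1.2000, -0.9573)
new body rate ω' = (1.1773, -1.0400, 0.4521)
Hamilton product q⊗(0,ω) = (0.4120664, 0.4490910, -1.1224545, -1.1263273)
updated quaternion q' = (0.4273, 0.4611, 0.6711, -0.3930)
p' = p + v·dt = (-2.3000, -1.8400, 2.1200)
v + (F/m)dt = (0.0800, 1.2540, -1.6500)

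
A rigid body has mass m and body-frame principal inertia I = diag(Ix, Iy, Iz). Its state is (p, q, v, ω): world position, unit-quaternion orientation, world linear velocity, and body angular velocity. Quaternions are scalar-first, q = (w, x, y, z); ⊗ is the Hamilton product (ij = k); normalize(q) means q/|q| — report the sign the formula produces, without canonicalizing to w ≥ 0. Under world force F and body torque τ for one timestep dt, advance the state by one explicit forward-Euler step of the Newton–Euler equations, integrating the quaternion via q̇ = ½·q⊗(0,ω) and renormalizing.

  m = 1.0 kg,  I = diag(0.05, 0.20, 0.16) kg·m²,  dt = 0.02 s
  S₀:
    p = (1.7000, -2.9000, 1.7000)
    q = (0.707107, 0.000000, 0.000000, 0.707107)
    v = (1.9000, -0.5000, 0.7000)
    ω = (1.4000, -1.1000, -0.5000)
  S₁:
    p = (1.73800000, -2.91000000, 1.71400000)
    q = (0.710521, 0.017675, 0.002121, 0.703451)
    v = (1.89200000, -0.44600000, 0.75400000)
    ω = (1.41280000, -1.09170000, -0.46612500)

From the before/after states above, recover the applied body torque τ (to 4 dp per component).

ω₁ − ω₀ = (0.01280000, 0.00830000, 0.03387500)
gyro term ω₀×Iω₀ = (-0.0220, 0.0770, -0.2310)
applied torque τ = (0.0100, 0.1600, 0.0400)

τ = (0.0100, 0.1600, 0.0400)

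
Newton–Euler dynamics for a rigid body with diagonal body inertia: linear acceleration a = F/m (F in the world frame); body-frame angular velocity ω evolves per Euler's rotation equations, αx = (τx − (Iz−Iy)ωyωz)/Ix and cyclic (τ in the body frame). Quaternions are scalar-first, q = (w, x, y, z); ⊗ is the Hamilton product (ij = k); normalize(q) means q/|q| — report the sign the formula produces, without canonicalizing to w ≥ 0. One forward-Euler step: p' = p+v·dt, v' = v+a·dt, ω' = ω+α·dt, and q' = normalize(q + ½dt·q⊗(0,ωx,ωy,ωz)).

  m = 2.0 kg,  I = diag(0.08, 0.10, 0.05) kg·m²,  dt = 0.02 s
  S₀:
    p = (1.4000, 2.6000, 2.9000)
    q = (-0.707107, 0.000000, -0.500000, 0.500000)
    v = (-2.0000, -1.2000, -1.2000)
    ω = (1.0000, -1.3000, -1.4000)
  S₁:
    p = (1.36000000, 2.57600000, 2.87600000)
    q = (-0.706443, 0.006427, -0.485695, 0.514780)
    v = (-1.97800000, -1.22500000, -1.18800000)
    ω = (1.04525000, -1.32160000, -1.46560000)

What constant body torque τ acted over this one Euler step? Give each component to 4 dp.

τ = (0.0900, -0.1500, -0.1900)

ω₁ − ω₀ = (0.04525000, -0.02160000, -0.06560000)
gyro term ω₀×Iω₀ = (-0.0910, -0.0420, -0.0260)
I·α + gyro = (0.0900, -0.1500, -0.1900)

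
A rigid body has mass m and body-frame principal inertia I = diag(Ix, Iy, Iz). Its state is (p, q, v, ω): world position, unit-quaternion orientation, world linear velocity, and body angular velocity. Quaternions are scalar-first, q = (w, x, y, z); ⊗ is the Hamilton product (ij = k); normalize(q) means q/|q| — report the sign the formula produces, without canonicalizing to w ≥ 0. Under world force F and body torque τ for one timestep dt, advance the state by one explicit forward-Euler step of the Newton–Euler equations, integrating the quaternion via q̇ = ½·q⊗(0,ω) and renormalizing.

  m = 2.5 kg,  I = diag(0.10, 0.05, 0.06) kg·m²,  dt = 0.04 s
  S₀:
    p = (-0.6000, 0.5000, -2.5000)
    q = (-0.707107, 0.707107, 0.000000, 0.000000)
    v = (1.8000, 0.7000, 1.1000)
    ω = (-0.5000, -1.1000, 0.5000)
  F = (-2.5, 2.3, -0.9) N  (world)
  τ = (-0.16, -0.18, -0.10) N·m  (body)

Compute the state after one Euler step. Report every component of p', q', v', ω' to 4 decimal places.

p' = p + v·dt = (-0.5280, 0.5280, -2.4560)
v + (F/m)dt = (1.7600, 0.7368, 1.0856)
ω×(Iω) gyroscopic = (-0.0055, -0.0100, -0.0275)
α = I⁻¹(τ − ω×Iω) = (-1.5450, -3.4000, -1.2083)
ω + α·dt = (-0.5618, -1.2360, 0.4517)
2q̇ = q⊗(0,ω) = (0.3535535, 0.3535535, 0.4242642, -1.1313712)
updated quaternion q' = (-0.6998, 0.7139, 0.0085, -0.0226)

p' = (-0.5280, 0.5280, -2.4560)
q' = (-0.6998, 0.7139, 0.0085, -0.0226)
v' = (1.7600, 0.7368, 1.0856)
ω' = (-0.5618, -1.2360, 0.4517)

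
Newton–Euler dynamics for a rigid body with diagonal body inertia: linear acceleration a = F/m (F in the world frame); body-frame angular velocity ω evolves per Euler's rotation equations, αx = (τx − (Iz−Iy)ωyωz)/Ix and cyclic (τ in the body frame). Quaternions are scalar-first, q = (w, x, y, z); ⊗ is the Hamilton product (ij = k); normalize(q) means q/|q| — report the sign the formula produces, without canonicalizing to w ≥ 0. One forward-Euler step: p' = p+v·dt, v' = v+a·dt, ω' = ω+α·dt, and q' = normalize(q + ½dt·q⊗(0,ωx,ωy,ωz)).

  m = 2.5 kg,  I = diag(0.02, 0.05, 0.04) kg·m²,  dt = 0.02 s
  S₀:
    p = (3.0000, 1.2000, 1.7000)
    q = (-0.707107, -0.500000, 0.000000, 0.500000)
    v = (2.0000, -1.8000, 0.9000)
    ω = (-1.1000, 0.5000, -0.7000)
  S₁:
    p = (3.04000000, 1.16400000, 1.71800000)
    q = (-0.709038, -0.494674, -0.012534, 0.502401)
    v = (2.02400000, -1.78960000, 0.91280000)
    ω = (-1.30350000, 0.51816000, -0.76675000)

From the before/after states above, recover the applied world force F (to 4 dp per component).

Δv = v₁−v₀ = (0.02400000, 0.01040000, 0.01280000)
m·(v₁−v₀)/dt = (3.0000, 1.3000, 1.6000)

F = (3.0000, 1.3000, 1.6000)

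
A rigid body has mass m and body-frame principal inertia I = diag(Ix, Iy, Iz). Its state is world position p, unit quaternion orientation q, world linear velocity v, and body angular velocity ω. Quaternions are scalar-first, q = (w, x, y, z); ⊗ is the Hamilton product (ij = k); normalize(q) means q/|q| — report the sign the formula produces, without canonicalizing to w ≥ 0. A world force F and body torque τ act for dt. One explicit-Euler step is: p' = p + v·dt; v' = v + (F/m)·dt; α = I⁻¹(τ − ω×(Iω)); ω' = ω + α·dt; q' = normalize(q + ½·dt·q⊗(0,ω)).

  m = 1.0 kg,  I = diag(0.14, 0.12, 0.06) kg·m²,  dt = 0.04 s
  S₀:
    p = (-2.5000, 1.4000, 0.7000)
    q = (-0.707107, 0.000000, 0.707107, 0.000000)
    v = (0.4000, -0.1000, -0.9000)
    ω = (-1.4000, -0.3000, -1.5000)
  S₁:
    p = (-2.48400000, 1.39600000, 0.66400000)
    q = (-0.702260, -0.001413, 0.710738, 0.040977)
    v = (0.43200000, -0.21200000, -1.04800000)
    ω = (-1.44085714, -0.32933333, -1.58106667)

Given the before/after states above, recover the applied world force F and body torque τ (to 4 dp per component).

rate change Δω = (-0.04085714, -0.02933333, -0.08106667)
τ = I·(Δω/dt) + ω₀×(Iω₀) = (-0.1700, 0.0800, -0.1300)
velocity change Δv = (0.03200000, -0.11200000, -0.14800000)
F = m·Δv/dt = (0.8000, -2.8000, -3.7000)

F = (0.8000, -2.8000, -3.7000)
τ = (-0.1700, 0.0800, -0.1300)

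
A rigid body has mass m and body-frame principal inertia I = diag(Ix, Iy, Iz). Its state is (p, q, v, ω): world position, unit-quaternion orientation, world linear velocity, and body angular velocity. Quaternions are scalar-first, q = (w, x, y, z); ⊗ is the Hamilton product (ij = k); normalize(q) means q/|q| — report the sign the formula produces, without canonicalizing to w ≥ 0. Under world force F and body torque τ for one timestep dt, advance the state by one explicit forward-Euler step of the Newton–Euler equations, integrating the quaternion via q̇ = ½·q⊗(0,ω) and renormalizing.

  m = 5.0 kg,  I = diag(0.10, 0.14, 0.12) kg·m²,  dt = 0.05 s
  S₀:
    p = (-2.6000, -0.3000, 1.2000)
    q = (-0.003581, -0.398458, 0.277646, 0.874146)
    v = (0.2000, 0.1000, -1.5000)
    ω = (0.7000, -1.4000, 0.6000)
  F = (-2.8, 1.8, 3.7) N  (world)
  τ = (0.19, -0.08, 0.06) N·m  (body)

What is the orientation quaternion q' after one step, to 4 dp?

q' = (0.0000, -0.3634, 0.2988, 0.8824)

Hamilton product q⊗(0,ω) = (0.1431374, 1.3878853, 0.8559904, 0.3613404)
q' = normalize(q + ½dt·q⊗(0,ω)) = (0.0000, -0.3634, 0.2988, 0.8824)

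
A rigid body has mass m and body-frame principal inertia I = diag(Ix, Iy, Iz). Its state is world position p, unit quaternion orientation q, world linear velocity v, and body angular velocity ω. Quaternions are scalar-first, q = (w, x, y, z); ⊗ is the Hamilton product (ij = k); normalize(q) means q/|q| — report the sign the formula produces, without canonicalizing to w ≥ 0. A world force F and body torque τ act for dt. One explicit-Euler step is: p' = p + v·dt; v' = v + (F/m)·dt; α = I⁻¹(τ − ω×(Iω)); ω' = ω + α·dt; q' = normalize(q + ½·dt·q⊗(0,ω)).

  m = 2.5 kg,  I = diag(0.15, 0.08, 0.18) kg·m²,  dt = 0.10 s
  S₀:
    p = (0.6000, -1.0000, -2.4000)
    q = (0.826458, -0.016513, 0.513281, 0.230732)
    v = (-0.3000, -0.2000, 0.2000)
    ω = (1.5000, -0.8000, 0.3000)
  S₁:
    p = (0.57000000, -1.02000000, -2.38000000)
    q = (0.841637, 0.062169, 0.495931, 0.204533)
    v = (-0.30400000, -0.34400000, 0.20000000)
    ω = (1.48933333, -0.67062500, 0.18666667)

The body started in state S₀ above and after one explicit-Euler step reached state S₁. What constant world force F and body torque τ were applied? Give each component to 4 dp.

ω₁ − ω₀ = (-0.01066667, 0.12937500, -0.11333333)
gyro term ω₀×Iω₀ = (-0.0240, -0.0135, 0.0840)
applied torque τ = (-0.0400, 0.0900, -0.1200)
Δv = v₁−v₀ = (-0.00400000, -0.14400000, 0.00000000)
applied force F = (-0.1000, -3.6000, 0.0000)

F = (-0.1000, -3.6000, 0.0000)
τ = (-0.0400, 0.0900, -0.1200)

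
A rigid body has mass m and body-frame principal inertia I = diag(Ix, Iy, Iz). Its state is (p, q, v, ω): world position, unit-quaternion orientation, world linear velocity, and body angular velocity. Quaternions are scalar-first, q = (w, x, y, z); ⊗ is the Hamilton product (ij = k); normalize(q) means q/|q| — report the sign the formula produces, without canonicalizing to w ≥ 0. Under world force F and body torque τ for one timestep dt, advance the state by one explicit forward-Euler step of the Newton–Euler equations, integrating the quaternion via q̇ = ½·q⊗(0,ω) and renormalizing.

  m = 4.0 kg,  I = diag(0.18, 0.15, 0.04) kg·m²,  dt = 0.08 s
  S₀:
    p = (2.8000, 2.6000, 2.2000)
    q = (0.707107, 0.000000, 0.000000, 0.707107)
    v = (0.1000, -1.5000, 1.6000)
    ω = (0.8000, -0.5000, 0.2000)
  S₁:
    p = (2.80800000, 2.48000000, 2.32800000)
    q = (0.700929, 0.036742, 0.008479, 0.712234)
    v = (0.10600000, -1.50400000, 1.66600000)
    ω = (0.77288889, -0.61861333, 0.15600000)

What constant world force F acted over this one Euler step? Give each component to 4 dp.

velocity change Δv = (0.00600000, -0.00400000, 0.06600000)
m·(v₁−v₀)/dt = (0.3000, -0.2000, 3.3000)

F = (0.3000, -0.2000, 3.3000)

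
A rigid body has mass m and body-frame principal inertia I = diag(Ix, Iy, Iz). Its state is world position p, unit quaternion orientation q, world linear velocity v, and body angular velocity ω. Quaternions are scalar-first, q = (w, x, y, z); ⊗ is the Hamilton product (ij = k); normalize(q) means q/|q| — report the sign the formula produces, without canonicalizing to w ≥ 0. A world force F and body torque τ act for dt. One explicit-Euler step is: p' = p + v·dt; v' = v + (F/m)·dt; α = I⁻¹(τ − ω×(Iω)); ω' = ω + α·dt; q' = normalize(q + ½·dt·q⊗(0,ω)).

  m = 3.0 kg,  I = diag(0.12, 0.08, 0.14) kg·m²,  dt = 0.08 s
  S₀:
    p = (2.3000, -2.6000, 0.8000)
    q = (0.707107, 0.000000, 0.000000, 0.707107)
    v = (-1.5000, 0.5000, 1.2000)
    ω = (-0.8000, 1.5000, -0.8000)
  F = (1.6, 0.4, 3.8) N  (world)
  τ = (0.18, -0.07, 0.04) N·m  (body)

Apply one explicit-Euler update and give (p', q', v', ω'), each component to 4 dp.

gyro term ω×Iω = (-0.0720, -0.0128, 0.0480)
angular accel α = (2.1000, -0.7150, -0.0571)
new body rate ω' = (-0.6320, 1.4428, -0.8046)
q⊗(0,ω) = (0.5656856, -1.6263461, 0.4949749, -0.5656856)
updated quaternion q' = (0.7277, -0.0649, 0.0197, 0.6826)
p' = p + v·dt = (2.1800, -2.5600, 0.8960)
v + (F/m)dt = (-1.4573, 0.5107, 1.3013)

p' = (2.1800, -2.5600, 0.8960)
q' = (0.7277, -0.0649, 0.0197, 0.6826)
v' = (-1.4573, 0.5107, 1.3013)
ω' = (-0.6320, 1.4428, -0.8046)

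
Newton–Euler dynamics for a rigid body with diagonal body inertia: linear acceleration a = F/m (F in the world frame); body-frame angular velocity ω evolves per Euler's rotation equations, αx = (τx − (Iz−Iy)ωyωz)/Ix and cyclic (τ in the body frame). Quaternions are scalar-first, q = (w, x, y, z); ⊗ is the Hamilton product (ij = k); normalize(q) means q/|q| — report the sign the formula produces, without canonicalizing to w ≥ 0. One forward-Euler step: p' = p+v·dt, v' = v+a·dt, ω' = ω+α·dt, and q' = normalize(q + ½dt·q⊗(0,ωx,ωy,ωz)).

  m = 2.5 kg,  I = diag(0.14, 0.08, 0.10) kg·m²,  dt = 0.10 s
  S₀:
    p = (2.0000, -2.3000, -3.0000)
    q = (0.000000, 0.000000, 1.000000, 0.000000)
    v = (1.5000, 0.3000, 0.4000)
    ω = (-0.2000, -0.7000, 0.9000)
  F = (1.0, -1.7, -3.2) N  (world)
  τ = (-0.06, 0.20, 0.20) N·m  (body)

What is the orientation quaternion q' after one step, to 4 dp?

q' = (0.0349, 0.0449, 0.9983, 0.0100)

2q̇ = q⊗(0,ω) = (0.7000000, 0.9000000, 0.0000000, 0.2000000)
updated quaternion q' = (0.0349, 0.0449, 0.9983, 0.0100)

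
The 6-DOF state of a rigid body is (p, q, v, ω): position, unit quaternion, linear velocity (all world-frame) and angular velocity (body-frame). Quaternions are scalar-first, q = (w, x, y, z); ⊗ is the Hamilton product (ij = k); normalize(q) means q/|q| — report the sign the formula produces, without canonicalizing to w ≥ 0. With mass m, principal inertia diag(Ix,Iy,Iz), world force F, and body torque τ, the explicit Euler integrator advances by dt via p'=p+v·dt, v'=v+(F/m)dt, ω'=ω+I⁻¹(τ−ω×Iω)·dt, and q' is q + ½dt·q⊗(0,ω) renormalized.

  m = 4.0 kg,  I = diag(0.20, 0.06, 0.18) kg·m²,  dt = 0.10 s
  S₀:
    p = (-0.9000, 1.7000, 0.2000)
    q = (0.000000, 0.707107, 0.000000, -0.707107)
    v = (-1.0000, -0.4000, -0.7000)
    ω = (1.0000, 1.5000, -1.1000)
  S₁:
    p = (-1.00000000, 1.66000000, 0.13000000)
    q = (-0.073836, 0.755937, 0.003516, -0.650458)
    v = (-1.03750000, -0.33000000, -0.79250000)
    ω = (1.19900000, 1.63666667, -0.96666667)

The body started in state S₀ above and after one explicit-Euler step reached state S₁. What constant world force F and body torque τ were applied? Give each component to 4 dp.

F = (-1.5000, 2.8000, -3.7000)
τ = (0.2000, 0.0600, 0.0300)

rate change Δω = (0.19900000, 0.13666667, 0.13333333)
gyro term ω₀×Iω₀ = (-0.1980, -0.0220, -0.2100)
I·α + gyro = (0.2000, 0.0600, 0.0300)
v₁ − v₀ = (-0.03750000, 0.07000000, -0.09250000)
m·(v₁−v₀)/dt = (-1.5000, 2.8000, -3.7000)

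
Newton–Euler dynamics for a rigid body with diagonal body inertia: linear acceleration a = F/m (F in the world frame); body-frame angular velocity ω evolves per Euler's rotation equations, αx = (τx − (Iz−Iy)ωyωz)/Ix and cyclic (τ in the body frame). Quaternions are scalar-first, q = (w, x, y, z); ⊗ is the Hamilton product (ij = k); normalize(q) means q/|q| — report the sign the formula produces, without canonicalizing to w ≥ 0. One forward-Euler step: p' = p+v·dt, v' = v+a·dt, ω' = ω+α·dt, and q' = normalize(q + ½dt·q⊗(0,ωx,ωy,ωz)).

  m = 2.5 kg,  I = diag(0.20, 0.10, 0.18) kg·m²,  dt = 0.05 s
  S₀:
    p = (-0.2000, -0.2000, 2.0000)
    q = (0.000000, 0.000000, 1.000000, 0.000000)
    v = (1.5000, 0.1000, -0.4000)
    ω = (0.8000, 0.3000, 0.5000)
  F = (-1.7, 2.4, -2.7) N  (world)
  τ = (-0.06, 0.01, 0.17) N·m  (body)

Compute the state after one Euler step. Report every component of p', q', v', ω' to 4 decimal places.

a = F/m = (-0.6800, 0.9600, -1.0800)
p' = p + v·dt = (-0.1250, -0.1950, 1.9800)
new velocity v' = (1.4660, 0.1480, -0.4540)
α = I⁻¹(τ − ω×Iω) = (-0.3600, 0.0200, 1.0778)
ω' = ω + α·dt = (0.7820, 0.3010, 0.5539)
Hamilton product q⊗(0,ω) = (-0.3000000, 0.5000000, 0.0000000, -0.8000000)
q' = normalize(q + ½dt·q⊗(0,ω)) = (-0.0075, 0.0125, 0.9997, -0.0200)

p' = (-0.1250, -0.1950, 1.9800)
q' = (-0.0075, 0.0125, 0.9997, -0.0200)
v' = (1.4660, 0.1480, -0.4540)
ω' = (0.7820, 0.3010, 0.5539)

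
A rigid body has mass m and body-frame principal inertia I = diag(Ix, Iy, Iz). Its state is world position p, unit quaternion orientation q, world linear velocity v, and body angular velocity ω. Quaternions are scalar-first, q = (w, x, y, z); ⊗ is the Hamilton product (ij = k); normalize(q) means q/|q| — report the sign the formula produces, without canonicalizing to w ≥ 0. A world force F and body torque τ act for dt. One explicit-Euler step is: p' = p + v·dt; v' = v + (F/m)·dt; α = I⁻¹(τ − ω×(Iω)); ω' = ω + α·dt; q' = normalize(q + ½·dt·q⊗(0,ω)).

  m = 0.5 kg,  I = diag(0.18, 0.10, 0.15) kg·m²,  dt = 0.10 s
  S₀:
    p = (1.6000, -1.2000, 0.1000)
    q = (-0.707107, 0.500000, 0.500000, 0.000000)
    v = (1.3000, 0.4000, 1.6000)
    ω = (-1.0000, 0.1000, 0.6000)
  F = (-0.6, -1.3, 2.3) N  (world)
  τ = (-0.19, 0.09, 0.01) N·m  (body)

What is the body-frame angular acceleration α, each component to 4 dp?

precession coupling ω×(Iω) = (0.0030, -0.0180, 0.0080)
angular accel α = (-1.0722, 1.0800, 0.0133)

α = (-1.0722, 1.0800, 0.0133)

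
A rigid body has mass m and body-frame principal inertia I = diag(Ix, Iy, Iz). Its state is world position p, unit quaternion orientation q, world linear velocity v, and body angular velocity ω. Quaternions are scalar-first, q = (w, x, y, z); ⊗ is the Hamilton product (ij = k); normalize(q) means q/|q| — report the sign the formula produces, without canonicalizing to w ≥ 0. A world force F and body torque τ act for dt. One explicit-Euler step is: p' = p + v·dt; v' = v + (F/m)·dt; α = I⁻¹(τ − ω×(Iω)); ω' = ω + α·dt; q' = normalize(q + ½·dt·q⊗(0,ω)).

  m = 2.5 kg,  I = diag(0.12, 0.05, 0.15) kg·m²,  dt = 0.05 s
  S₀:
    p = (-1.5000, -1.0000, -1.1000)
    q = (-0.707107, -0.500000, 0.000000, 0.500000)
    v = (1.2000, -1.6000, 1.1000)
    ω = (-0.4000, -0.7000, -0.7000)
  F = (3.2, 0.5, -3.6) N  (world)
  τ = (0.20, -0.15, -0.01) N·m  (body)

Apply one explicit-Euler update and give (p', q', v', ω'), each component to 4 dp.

p' = (-1.4400, -1.0800, -1.0450)
q' = (-0.7031, -0.4840, -0.0014, 0.5209)
v' = (1.2640, -1.5900, 1.0280)
ω' = (-0.3371, -0.8416, -0.6968)

a = (1.2800, 0.2000, -1.4400)
p' = p + v·dt = (-1.4400, -1.0800, -1.0450)
v + (F/m)dt = (1.2640, -1.5900, 1.0280)
angular accel α = (1.2583, -2.8320, 0.0640)
ω' = ω + α·dt = (-0.3371, -0.8416, -0.6968)
q⊗(0,ω) = (0.1500000, 0.6328428, -0.0550251, 0.8449749)
q + ½dt·q⊗(0,ω), renormalized = (-0.7031, -0.4840, -0.0014, 0.5209)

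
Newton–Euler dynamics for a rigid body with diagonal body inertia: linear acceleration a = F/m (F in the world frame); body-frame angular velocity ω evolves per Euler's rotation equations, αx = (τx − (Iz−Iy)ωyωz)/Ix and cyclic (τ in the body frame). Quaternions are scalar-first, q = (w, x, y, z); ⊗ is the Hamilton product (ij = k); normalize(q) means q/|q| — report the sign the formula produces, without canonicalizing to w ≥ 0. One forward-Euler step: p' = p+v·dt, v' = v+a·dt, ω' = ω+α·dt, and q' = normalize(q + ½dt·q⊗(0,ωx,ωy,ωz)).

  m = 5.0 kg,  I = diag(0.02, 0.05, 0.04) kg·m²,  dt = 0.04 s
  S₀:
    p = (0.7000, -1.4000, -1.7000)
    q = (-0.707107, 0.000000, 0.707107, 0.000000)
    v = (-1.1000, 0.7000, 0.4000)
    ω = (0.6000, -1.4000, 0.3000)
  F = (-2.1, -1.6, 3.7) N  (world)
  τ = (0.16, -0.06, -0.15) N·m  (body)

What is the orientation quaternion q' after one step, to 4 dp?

2q̇ = q⊗(0,ω) = (0.9899498, -0.2121321, 0.9899498, -0.6363963)
updated quaternion q' = (-0.6870, -0.0042, 0.7266, -0.0127)

q' = (-0.6870, -0.0042, 0.7266, -0.0127)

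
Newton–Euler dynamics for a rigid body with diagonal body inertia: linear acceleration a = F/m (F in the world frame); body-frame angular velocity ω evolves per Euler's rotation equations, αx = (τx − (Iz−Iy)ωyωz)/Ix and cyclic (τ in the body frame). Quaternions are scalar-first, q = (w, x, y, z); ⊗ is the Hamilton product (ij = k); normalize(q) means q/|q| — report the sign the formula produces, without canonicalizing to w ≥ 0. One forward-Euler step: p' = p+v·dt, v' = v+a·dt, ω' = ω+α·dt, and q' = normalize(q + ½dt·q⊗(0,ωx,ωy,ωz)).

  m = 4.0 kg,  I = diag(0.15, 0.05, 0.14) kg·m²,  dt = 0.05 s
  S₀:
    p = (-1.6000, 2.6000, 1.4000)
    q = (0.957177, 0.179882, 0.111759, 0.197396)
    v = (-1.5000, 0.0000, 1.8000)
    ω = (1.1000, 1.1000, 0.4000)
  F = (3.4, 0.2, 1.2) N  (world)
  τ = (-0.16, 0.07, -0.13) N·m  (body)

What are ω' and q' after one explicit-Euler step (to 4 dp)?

α = I⁻¹(τ − ω×Iω) = (-1.3307, 1.3120, -0.0643)
new body rate ω' = (1.0335, 1.1656, 0.3968)
q⊗(0,ω) = (-0.3997635, 0.8804627, 1.1980775, 0.4578061)
q' = normalize(q + ½dt·q⊗(0,ω)) = (0.9464, 0.2017, 0.1416, 0.2087)

ω' = (1.0335, 1.1656, 0.3968)
q' = (0.9464, 0.2017, 0.1416, 0.2087)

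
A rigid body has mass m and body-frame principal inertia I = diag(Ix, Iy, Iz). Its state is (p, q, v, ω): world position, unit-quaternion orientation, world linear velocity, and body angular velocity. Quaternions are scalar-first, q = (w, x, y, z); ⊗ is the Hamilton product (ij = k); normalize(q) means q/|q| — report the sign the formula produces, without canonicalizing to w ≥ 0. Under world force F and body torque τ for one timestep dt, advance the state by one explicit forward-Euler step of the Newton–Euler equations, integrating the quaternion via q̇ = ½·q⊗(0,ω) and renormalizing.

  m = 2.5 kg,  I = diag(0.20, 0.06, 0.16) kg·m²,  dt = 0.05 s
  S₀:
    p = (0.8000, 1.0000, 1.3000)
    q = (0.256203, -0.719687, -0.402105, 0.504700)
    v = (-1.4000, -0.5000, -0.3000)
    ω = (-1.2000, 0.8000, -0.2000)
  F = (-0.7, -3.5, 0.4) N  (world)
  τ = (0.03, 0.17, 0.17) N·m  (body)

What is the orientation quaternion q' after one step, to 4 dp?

q' = (0.2450, -0.7350, -0.4154, 0.4766)

2q̇ = q⊗(0,ω) = (-0.4410004, -0.6307826, -0.5446150, -1.1095162)
q' = normalize(q + ½dt·q⊗(0,ω)) = (0.2450, -0.7350, -0.4154, 0.4766)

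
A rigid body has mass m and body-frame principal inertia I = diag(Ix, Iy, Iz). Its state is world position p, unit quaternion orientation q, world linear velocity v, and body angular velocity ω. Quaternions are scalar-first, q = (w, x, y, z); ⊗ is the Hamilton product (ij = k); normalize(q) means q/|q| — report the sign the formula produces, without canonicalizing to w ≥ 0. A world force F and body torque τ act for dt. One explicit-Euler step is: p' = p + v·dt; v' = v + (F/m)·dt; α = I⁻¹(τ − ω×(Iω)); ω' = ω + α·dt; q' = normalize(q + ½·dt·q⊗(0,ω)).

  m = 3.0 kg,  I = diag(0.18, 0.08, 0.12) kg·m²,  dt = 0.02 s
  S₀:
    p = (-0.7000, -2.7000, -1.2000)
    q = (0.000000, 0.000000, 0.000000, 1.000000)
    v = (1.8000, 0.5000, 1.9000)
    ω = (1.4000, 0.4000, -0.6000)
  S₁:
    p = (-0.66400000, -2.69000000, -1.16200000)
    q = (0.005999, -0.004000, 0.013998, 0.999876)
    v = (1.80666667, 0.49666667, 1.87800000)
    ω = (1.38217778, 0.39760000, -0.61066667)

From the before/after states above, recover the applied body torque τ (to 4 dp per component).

τ = (-0.1700, -0.0600, -0.1200)

rate change Δω = (-0.01782222, -0.00240000, -0.01066667)
τ = I·(Δω/dt) + ω₀×(Iω₀) = (-0.1700, -0.0600, -0.1200)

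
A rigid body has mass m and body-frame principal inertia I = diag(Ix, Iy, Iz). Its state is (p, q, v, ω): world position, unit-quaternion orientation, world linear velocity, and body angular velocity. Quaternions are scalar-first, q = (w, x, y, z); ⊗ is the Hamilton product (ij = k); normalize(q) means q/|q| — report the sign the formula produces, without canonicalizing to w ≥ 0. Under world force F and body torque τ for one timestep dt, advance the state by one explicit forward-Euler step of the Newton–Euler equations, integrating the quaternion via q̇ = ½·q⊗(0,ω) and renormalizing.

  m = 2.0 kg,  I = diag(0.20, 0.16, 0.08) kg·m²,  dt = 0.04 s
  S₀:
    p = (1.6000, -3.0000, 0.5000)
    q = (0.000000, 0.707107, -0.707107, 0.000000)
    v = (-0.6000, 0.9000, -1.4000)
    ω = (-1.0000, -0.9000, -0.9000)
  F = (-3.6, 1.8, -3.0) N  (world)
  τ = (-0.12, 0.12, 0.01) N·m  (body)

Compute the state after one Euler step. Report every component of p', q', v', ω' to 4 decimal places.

linear accel F/m = (-1.8000, 0.9000, -1.5000)
p' = p + v·dt = (1.5760, -2.9640, 0.4440)
new velocity v' = (-0.6720, 0.9360, -1.4600)
angular accel α = (-0.2760, 0.0750, 0.5750)
ω' = ω + α·dt = (-1.0110, -0.8970, -0.8770)
2q̇ = q⊗(0,ω) = (0.0707107, 0.6363963, 0.6363963, -1.3435033)
q + ½dt·q⊗(0,ω), renormalized = (0.0014, 0.7195, -0.6940, -0.0269)

p' = (1.5760, -2.9640, 0.4440)
q' = (0.0014, 0.7195, -0.6940, -0.0269)
v' = (-0.6720, 0.9360, -1.4600)
ω' = (-1.0110, -0.8970, -0.8770)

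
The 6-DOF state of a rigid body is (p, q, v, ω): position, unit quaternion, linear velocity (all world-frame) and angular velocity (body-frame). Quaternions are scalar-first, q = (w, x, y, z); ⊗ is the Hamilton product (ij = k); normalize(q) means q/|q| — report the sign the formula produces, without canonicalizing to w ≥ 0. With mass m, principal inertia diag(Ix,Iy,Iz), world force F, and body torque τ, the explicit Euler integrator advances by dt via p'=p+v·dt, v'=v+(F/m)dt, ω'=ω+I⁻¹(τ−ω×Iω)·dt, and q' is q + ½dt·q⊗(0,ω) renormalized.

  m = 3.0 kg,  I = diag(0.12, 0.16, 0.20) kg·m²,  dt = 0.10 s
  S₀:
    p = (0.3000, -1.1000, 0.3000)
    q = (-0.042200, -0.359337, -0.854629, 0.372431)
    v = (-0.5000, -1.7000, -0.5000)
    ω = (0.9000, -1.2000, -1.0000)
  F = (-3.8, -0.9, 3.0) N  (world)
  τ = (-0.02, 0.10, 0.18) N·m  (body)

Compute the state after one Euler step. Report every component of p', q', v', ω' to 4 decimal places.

α = I⁻¹(τ − ω×Iω) = (-0.5667, 0.1750, 1.1160)
new body rate ω' = (0.8433, -1.1825, -0.8884)
Hamilton product q⊗(0,ω) = (-0.3297205, 1.2635662, 0.0264909, 1.2425705)
q' = normalize(q + ½dt·q⊗(0,ω)) = (-0.0584, -0.2950, -0.8499, 0.4328)
a = (-1.2667, -0.3000, 1.0000)
new position p' = (0.2500, -1.2700, 0.2500)
new velocity v' = (-0.6267, -1.7300, -0.4000)

p' = (0.2500, -1.2700, 0.2500)
q' = (-0.0584, -0.2950, -0.8499, 0.4328)
v' = (-0.6267, -1.7300, -0.4000)
ω' = (0.8433, -1.1825, -0.8884)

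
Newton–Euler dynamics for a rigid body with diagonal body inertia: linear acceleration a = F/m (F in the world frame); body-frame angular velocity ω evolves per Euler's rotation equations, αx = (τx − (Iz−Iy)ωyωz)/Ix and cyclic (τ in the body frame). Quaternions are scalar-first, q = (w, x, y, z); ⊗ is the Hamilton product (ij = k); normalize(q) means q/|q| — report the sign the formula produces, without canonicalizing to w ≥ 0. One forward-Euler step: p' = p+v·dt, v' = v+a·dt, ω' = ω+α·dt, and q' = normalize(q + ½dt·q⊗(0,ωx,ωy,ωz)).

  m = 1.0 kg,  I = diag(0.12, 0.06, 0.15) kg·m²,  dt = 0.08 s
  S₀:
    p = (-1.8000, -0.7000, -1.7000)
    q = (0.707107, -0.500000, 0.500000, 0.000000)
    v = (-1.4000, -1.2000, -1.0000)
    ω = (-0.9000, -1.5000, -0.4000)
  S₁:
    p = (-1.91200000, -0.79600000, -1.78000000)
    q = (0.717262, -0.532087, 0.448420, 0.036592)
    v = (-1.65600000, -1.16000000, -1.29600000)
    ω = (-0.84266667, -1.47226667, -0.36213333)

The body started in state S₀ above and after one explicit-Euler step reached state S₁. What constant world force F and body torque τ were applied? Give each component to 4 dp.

F = (-3.2000, 0.5000, -3.7000)
τ = (0.1400, 0.0100, -0.0100)

Δω = ω₁−ω₀ = (0.05733333, 0.02773333, 0.03786667)
gyro term ω₀×Iω₀ = (0.0540, -0.0108, -0.0810)
I·α + gyro = (0.1400, 0.0100, -0.0100)
velocity change Δv = (-0.25600000, 0.04000000, -0.29600000)
m·(v₁−v₀)/dt = (-3.2000, 0.5000, -3.7000)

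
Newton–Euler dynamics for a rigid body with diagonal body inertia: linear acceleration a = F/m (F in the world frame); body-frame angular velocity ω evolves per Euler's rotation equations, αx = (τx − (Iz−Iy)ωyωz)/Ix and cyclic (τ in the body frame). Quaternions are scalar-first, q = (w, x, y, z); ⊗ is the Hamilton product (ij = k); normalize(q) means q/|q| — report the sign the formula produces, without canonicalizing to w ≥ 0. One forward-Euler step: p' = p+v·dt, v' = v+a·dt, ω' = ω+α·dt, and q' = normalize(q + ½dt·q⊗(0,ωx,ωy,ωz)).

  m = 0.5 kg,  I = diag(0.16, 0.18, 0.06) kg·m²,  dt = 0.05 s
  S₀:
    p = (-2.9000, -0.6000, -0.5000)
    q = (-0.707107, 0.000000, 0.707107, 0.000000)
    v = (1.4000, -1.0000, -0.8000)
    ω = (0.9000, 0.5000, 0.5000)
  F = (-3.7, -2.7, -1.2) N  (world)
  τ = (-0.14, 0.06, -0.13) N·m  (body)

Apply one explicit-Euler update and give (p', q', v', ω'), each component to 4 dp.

linear accel F/m = (-7.4000, -5.4000, -2.4000)
new position p' = (-2.8300, -0.6500, -0.5400)
new velocity v' = (1.0300, -1.2700, -0.9200)
angular accel α = (-0.6875, 0.0833, -2.3167)
ω + α·dt = (0.8656, 0.5042, 0.3842)
2q̇ = q⊗(0,ω) = (-0.3535535, -0.2828428, -0.3535535, -0.9899498)
updated quaternion q' = (-0.7157, -0.0071, 0.6980, -0.0247)

p' = (-2.8300, -0.6500, -0.5400)
q' = (-0.7157, -0.0071, 0.6980, -0.0247)
v' = (1.0300, -1.2700, -0.9200)
ω' = (0.8656, 0.5042, 0.3842)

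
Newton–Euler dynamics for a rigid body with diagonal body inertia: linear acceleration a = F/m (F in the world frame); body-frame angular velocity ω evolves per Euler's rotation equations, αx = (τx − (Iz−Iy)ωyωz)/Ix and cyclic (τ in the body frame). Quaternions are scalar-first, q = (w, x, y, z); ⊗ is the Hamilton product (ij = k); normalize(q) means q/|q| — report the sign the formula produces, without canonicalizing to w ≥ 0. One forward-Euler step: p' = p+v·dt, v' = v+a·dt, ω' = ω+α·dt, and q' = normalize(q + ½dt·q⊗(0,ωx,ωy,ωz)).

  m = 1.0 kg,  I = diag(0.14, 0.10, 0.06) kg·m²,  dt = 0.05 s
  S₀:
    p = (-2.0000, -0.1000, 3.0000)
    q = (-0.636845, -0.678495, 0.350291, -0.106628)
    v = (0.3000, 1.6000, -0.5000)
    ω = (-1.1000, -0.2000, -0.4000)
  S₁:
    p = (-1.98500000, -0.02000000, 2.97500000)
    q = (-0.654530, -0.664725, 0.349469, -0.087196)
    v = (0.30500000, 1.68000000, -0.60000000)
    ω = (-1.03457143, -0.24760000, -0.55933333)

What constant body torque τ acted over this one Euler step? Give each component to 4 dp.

rate change Δω = (0.06542857, -0.04760000, -0.15933333)
precession coupling = (-0.0032, 0.0352, -0.0088)
applied torque τ = (0.1800, -0.0600, -0.2000)

τ = (0.1800, -0.0600, -0.2000)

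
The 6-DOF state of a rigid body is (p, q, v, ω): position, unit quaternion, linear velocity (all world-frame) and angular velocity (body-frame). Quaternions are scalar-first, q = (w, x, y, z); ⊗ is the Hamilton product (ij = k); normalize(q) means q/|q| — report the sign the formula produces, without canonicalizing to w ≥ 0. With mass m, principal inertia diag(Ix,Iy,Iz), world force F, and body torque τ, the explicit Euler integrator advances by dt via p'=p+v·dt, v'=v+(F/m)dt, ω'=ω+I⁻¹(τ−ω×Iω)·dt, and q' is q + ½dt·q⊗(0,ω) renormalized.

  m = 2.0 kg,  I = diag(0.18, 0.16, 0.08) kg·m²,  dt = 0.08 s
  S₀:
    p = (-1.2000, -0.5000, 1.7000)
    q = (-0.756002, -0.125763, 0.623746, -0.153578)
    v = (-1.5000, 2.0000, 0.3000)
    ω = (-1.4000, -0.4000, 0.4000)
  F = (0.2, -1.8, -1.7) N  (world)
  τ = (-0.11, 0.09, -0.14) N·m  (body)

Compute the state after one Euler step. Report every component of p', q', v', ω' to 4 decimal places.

p' = (-1.3200, -0.3400, 1.7240)
q' = (-0.7492, -0.0758, 0.6453, -0.1285)
v' = (-1.4920, 1.9280, 0.2320)
ω' = (-1.4546, -0.3270, 0.2712)

gyro term ω×Iω = (0.0128, -0.0560, -0.0112)
(τ − ω×Iω)/I = (-0.6822, 0.9125, -1.6100)
ω' = ω + α·dt = (-1.4546, -0.3270, 0.2712)
q⊗(0,ω) = (0.1348614, 1.2464700, 0.5677152, 0.6211488)
q' = normalize(q + ½dt·q⊗(0,ω)) = (-0.7492, -0.0758, 0.6453, -0.1285)
new position p' = (-1.3200, -0.3400, 1.7240)
new velocity v' = (-1.4920, 1.9280, 0.2320)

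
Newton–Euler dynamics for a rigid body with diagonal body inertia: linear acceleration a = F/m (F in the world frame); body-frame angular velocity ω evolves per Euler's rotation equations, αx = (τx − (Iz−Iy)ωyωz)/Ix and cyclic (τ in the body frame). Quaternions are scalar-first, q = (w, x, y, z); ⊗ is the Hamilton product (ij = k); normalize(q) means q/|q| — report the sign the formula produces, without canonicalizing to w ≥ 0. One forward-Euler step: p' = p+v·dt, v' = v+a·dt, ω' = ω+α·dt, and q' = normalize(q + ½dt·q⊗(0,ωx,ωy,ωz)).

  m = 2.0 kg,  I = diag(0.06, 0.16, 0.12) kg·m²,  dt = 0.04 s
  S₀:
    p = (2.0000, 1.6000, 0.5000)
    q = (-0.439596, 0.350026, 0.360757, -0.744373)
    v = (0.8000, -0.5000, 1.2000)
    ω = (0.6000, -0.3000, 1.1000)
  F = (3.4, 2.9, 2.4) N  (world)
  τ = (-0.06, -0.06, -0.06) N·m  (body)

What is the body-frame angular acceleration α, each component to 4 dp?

α = (-1.2200, -0.1275, -0.3500)

precession coupling ω×(Iω) = (0.0132, -0.0396, -0.0180)
(τ − ω×Iω)/I = (-1.2200, -0.1275, -0.3500)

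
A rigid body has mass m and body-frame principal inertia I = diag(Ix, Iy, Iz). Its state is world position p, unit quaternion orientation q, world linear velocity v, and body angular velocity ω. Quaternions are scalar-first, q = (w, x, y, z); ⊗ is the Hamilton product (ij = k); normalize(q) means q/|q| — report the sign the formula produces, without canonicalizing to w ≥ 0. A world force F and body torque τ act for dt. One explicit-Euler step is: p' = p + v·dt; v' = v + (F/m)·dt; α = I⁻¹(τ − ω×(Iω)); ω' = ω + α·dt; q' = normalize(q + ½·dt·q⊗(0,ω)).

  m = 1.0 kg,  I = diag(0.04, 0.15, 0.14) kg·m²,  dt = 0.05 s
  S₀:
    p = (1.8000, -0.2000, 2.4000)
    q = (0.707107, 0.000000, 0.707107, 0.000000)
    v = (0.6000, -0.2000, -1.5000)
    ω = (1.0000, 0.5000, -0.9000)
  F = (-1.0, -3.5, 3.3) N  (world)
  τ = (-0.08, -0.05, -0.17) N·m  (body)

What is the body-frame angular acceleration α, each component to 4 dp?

α = (-2.1125, -0.9333, -1.6071)

ω×(Iω) gyroscopic = (0.0045, 0.0900, 0.0550)
α = I⁻¹(τ − ω×Iω) = (-2.1125, -0.9333, -1.6071)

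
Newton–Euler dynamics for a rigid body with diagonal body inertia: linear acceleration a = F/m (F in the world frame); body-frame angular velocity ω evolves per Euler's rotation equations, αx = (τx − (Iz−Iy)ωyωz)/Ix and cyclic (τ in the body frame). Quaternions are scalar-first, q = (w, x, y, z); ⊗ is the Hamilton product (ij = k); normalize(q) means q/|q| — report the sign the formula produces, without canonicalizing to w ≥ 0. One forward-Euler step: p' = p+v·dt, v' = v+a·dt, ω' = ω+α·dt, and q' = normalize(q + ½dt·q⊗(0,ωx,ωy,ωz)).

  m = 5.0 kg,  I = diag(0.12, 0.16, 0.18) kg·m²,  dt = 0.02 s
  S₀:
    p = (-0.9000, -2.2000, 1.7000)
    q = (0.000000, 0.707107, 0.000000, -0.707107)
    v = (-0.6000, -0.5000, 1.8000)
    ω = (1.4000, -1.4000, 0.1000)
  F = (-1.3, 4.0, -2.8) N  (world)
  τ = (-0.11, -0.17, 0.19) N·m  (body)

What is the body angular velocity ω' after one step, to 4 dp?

gyro term ω×Iω = (-0.0028, -0.0084, -0.0784)
angular accel α = (-0.8933, -1.0100, 1.4911)
new body rate ω' = (1.3821, -1.4202, 0.1298)

ω' = (1.3821, -1.4202, 0.1298)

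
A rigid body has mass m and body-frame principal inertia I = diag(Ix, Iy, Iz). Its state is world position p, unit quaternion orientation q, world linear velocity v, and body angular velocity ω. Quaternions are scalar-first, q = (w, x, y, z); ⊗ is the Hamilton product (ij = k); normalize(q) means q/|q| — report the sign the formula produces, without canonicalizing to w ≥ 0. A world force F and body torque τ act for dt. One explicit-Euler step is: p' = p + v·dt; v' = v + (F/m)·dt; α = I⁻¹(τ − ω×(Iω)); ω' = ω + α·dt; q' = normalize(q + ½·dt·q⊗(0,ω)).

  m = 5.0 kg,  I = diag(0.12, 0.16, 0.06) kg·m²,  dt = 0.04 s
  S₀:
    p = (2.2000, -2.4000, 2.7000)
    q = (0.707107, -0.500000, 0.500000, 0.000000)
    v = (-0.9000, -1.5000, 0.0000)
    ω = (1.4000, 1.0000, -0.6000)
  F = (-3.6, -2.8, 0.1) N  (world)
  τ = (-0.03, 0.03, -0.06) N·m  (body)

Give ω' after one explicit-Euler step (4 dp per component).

ω' = (1.3700, 1.0201, -0.6773)

precession coupling ω×(Iω) = (0.0600, -0.0504, 0.0560)
α = I⁻¹(τ − ω×Iω) = (-0.7500, 0.5025, -1.9333)
ω' = ω + α·dt = (1.3700, 1.0201, -0.6773)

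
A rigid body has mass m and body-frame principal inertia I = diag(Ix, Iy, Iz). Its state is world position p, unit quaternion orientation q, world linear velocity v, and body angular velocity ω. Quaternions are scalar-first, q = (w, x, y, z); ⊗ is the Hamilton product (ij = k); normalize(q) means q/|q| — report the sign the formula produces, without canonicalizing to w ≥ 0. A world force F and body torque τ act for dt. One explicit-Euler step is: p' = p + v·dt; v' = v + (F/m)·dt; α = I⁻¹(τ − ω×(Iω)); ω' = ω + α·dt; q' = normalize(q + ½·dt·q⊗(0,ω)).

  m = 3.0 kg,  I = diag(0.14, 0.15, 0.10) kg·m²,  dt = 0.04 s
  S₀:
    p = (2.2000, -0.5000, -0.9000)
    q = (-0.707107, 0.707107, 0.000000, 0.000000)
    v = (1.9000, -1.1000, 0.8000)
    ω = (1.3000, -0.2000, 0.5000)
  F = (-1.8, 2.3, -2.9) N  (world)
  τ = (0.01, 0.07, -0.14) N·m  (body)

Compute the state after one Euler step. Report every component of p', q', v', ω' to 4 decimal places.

gyro term ω×Iω = (0.0050, 0.0260, -0.0026)
angular accel α = (0.0357, 0.2933, -1.3740)
new body rate ω' = (1.3014, -0.1883, 0.4450)
Hamilton product q⊗(0,ω) = (-0.9192391, -0.9192391, -0.2121321, -0.4949749)
q + ½dt·q⊗(0,ω), renormalized = (-0.7252, 0.6884, -0.0042, -0.0099)
a = F/m = (-0.6000, 0.7667, -0.9667)
new position p' = (2.2760, -0.5440, -0.8680)
v + (F/m)dt = (1.8760, -1.0693, 0.7613)

p' = (2.2760, -0.5440, -0.8680)
q' = (-0.7252, 0.6884, -0.0042, -0.0099)
v' = (1.8760, -1.0693, 0.7613)
ω' = (1.3014, -0.1883, 0.4450)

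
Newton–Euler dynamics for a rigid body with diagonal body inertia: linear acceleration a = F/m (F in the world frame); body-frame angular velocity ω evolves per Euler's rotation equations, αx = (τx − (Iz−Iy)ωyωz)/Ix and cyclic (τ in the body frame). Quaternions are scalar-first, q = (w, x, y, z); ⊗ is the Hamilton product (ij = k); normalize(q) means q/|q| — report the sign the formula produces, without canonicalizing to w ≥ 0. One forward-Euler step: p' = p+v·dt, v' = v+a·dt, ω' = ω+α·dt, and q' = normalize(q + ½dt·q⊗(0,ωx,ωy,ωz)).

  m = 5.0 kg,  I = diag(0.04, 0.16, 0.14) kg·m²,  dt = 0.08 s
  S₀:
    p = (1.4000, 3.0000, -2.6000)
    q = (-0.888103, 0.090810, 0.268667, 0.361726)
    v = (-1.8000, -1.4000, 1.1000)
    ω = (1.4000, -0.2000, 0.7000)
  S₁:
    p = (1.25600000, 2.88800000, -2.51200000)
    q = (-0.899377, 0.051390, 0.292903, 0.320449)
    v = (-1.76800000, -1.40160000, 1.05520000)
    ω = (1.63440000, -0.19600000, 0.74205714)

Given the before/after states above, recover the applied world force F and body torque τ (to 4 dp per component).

ω₁ − ω₀ = (0.23440000, 0.00400000, 0.04205714)
gyro term ω₀×Iω₀ = (0.0028, -0.0980, -0.0336)
applied torque τ = (0.1200, -0.0900, 0.0400)
Δv = v₁−v₀ = (0.03200000, -0.00160000, -0.04480000)
F = m·Δv/dt = (2.0000, -0.1000, -2.8000)

F = (2.0000, -0.1000, -2.8000)
τ = (0.1200, -0.0900, 0.0400)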